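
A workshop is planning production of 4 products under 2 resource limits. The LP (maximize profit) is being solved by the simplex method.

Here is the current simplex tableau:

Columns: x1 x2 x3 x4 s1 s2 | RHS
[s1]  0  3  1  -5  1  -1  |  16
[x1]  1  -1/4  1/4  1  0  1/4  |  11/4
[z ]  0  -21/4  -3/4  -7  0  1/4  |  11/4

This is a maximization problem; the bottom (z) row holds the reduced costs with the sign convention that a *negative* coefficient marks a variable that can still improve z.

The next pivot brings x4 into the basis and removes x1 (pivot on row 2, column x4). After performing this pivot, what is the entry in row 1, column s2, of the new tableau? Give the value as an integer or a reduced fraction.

1/4

Pivot element is row 2, column x4: 1.
Normalize row 2: new (row 2, s2) = (1/4)/1 = 1/4.
row 1 ← row 1 − (-5)·(new row 2): -1 − (-5)·(1/4) = 1/4.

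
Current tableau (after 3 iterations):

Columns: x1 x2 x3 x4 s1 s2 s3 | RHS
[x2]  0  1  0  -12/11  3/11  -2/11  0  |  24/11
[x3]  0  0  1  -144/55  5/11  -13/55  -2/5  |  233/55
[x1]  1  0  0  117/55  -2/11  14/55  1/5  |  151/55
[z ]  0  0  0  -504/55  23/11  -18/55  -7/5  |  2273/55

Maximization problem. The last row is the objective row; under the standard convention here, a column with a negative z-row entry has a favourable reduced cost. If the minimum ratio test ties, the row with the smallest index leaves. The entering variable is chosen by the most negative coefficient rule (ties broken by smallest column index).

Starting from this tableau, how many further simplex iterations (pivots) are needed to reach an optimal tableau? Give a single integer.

pivot: x4 in, x1 out → z = 691/13
pivot: s3 in, x4 out → z = 666/11
No improving column remains; optimal.

2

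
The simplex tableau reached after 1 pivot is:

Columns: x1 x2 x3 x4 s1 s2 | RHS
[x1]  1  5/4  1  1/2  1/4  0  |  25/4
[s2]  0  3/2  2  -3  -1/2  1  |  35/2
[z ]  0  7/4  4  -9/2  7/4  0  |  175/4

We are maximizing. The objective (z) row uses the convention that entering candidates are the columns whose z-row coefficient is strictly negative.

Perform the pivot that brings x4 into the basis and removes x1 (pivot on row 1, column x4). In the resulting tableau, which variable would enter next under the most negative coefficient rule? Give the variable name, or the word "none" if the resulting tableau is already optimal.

Pivot element 1/2. New z-row = old z-row − (-9/2)·(row 1/(1/2)).
Updated z-row coefficients: x1: 9, x2: 13, x3: 13, x4: 0, s1: 4, s2: 0.
No coefficient is strictly negative; the tableau after this pivot is optimal.

none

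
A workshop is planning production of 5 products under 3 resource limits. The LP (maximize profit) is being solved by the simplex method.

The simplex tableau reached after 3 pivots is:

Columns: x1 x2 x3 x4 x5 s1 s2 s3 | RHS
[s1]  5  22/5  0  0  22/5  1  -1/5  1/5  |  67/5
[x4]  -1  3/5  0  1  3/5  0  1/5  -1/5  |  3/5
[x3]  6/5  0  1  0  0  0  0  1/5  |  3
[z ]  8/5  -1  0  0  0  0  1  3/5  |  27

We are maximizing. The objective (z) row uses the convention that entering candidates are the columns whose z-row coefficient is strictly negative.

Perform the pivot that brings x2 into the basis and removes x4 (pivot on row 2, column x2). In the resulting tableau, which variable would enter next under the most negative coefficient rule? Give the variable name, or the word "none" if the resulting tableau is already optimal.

Pivot element 3/5. New z-row = old z-row − (-1)·(row 2/(3/5)).
Updated z-row coefficients: x1: -1/15, x2: 0, x3: 0, x4: 5/3, x5: 1, s1: 0, s2: 4/3, s3: 4/15.
The most negative is -1/15 in column x1, so x1 would enter next.

x1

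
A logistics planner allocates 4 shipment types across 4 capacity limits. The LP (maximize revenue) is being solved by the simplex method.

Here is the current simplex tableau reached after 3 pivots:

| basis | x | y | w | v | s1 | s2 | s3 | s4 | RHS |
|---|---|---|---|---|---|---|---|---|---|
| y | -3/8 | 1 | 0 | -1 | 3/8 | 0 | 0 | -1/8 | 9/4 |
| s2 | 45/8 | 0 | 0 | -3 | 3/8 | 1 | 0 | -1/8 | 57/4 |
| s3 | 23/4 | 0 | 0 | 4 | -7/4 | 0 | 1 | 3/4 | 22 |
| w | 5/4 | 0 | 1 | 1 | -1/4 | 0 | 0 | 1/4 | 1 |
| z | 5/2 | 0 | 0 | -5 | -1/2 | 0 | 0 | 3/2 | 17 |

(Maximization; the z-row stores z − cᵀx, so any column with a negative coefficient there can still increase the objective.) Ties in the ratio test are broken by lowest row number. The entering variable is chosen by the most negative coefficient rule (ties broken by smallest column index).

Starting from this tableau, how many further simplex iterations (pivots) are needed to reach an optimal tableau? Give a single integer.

pivot: v in, w out → z = 22
pivot: s1 in, y out → z = 135/2
No improving column remains; optimal.

2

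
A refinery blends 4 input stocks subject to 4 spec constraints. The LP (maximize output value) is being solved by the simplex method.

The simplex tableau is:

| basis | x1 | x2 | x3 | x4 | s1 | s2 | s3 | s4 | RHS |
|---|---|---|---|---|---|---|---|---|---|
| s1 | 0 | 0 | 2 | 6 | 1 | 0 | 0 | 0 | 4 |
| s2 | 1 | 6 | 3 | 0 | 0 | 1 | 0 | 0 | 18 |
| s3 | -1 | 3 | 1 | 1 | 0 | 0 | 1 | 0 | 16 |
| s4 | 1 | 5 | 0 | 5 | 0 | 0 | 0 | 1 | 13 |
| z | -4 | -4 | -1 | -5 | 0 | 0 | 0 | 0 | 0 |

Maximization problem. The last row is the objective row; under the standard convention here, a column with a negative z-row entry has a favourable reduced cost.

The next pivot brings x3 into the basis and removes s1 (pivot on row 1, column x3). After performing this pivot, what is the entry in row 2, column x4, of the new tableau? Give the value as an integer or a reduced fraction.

-9

Pivot element is row 1, column x3: 2.
Normalize row 1: new (row 1, x4) = 6/2 = 3.
row 2 ← row 2 − 3·(new row 1): 0 − 3·3 = -9.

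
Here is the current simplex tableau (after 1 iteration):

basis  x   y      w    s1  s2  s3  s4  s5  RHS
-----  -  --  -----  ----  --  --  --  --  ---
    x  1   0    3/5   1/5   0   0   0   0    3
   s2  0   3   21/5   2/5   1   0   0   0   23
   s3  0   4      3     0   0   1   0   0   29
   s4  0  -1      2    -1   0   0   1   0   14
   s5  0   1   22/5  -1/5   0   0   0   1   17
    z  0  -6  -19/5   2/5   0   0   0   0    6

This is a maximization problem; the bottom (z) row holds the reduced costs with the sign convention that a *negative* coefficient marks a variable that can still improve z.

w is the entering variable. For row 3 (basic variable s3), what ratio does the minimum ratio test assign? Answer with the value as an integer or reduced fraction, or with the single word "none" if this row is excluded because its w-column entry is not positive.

29/3

Ratio = RHS / (w entry) = 29 / 3 = 29/3.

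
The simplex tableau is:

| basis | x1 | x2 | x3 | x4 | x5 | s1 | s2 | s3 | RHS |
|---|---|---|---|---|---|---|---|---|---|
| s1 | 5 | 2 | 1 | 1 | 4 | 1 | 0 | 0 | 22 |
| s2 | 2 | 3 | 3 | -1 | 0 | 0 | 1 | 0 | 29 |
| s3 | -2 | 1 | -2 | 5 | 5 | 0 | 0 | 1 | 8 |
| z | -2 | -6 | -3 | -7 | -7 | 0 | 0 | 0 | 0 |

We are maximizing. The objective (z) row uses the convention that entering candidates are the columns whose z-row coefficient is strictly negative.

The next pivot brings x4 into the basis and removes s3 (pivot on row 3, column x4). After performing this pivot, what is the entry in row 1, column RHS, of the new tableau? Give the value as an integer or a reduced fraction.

Pivot element is row 3, column x4: 5.
Normalize row 3: new (row 3, RHS) = 8/5 = 8/5.
row 1 ← row 1 − 1·(new row 3): 22 − 1·(8/5) = 102/5.

102/5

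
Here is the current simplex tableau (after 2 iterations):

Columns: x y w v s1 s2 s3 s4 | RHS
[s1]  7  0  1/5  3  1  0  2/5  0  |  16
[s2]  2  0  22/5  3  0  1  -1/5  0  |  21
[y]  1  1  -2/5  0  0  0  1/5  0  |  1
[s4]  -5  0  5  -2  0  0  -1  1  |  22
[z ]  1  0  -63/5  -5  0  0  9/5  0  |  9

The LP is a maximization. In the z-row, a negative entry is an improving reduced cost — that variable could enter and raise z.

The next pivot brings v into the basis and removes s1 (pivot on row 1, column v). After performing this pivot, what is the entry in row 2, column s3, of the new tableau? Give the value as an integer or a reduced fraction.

-3/5

Pivot element is row 1, column v: 3.
Normalize row 1: new (row 1, s3) = (2/5)/3 = 2/15.
row 2 ← row 2 − 3·(new row 1): -1/5 − 3·(2/15) = -3/5.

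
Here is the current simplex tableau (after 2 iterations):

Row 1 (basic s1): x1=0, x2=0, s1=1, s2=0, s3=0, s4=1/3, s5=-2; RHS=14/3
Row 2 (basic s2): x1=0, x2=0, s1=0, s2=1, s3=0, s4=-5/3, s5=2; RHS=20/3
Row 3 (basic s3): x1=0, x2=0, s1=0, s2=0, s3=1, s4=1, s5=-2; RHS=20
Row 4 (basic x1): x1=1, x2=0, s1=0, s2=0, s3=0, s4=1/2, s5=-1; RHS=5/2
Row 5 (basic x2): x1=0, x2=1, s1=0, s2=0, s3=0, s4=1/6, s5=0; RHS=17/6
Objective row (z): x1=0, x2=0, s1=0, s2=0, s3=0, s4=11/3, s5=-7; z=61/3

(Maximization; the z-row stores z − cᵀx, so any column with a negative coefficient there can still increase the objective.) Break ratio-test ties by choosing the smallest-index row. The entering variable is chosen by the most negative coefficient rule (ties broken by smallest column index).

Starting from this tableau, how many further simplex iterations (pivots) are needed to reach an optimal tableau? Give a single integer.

pivot: s5 in, s2 out → z = 131/3
pivot: s4 in, x2 out → z = 161/2
No improving column remains; optimal.

2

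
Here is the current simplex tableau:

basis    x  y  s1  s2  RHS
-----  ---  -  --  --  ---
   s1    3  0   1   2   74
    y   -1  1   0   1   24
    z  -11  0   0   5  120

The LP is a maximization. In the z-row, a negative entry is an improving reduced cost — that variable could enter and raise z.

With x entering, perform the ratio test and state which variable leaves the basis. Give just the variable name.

s1

Ratios: row 1 (s1): 74/3 = 74/3; row 2 (y): entry -1 ≤ 0, skip.
Minimum ratio 74/3 is in the s1 row, so s1 leaves.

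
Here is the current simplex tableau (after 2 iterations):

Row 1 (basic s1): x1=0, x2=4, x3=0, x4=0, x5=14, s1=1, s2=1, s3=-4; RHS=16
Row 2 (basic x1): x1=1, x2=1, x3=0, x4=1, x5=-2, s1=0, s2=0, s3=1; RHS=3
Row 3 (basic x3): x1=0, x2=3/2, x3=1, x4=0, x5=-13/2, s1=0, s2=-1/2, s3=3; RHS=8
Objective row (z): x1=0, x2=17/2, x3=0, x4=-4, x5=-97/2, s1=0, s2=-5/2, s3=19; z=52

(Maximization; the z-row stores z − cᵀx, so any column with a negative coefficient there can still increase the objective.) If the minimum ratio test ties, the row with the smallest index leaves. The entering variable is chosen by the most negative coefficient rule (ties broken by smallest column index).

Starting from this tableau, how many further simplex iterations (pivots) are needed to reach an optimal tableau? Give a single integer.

pivot: x5 in, s1 out → z = 752/7
pivot: x4 in, x1 out → z = 900/7
No improving column remains; optimal.

2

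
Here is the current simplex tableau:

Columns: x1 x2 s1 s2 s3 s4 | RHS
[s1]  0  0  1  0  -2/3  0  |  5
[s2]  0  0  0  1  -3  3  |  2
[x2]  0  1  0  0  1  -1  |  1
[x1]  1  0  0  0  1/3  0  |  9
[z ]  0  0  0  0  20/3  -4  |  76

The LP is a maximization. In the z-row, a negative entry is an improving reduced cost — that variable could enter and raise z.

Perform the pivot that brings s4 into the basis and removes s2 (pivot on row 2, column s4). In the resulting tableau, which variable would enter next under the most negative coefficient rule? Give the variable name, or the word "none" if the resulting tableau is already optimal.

Pivot element 3. New z-row = old z-row − (-4)·(row 2/3).
Updated z-row coefficients: x1: 0, x2: 0, s1: 0, s2: 4/3, s3: 8/3, s4: 0.
No coefficient is strictly negative; the tableau after this pivot is optimal.

none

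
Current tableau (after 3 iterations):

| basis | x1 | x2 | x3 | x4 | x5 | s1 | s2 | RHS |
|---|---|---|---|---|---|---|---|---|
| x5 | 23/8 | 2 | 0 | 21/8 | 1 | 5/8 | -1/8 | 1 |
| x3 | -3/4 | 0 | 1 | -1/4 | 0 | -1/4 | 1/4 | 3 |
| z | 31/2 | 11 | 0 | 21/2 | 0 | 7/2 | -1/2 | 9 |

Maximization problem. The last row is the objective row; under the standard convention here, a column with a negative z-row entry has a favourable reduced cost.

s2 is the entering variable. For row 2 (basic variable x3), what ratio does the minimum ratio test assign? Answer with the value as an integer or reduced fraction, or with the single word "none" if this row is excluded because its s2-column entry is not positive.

12

Ratio = RHS / (s2 entry) = 3 / (1/4) = 12.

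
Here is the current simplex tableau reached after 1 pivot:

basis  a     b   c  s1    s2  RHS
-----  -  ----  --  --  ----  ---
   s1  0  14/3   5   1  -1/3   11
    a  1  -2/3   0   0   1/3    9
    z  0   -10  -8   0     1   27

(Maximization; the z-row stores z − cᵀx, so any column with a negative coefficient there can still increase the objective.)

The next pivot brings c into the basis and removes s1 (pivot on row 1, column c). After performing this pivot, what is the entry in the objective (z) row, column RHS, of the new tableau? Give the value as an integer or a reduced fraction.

223/5

Pivot element is row 1, column c: 5.
Normalize row 1: new (row 1, RHS) = 11/5 = 11/5.
z-row ← z-row − (-8)·(new row 1): 27 − (-8)·(11/5) = 223/5.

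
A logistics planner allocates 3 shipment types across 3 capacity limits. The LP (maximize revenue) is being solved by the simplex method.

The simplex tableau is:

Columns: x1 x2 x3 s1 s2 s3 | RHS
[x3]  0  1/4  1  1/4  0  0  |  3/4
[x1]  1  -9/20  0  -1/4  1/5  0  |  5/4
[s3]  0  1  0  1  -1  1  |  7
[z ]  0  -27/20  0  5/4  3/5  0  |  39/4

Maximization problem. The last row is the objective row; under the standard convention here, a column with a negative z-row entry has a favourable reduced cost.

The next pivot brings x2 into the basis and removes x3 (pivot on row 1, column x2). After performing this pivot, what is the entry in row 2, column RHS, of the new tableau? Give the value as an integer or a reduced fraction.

Pivot element is row 1, column x2: 1/4.
Normalize row 1: new (row 1, RHS) = (3/4)/(1/4) = 3.
row 2 ← row 2 − (-9/20)·(new row 1): 5/4 − (-9/20)·3 = 13/5.

13/5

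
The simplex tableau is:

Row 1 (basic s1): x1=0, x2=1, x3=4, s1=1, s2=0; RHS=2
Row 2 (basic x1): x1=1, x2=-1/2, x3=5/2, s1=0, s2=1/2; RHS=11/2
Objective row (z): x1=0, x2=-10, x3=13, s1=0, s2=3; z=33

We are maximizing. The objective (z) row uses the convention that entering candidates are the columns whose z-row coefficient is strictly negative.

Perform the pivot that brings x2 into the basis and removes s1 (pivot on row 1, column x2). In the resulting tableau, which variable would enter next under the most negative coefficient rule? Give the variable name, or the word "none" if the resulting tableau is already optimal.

none

Pivot element 1. New z-row = old z-row − (-10)·(row 1/1).
Updated z-row coefficients: x1: 0, x2: 0, x3: 53, s1: 10, s2: 3.
No coefficient is strictly negative; the tableau after this pivot is optimal.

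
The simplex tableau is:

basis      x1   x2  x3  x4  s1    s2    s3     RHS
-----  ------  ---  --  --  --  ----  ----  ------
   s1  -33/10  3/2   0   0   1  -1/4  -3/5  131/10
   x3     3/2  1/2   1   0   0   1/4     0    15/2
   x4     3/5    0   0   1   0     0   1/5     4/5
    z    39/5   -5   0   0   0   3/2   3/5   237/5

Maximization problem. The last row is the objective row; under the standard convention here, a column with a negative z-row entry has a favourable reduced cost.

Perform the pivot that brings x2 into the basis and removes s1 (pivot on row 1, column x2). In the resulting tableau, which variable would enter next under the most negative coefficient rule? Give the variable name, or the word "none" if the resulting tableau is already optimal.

Pivot element 3/2. New z-row = old z-row − (-5)·(row 1/(3/2)).
Updated z-row coefficients: x1: -16/5, x2: 0, x3: 0, x4: 0, s1: 10/3, s2: 2/3, s3: -7/5.
The most negative is -16/5 in column x1, so x1 would enter next.

x1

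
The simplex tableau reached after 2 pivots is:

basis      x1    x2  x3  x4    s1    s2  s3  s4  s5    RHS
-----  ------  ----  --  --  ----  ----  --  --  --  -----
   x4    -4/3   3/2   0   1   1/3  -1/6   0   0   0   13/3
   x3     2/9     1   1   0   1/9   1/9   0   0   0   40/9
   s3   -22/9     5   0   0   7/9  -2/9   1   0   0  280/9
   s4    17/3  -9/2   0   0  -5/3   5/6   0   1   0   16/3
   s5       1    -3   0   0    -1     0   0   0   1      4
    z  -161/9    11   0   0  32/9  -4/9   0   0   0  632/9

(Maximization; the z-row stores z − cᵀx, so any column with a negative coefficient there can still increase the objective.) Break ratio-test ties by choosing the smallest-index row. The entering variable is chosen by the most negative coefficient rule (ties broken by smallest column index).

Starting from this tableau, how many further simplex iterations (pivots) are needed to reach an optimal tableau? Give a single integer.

3

pivot: x1 in, s4 out → z = 1480/17
pivot: x2 in, x3 out → z = 493/5
pivot: s1 in, x2 out → z = 128
No improving column remains; optimal.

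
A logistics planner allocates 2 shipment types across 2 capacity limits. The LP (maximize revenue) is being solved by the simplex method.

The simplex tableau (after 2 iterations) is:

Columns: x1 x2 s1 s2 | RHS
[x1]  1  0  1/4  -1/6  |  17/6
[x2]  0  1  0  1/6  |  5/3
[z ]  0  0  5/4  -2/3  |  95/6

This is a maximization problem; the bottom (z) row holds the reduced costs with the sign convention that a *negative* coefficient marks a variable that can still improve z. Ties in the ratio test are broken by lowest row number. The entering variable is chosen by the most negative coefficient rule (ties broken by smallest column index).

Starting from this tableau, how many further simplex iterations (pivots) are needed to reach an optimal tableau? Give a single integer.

pivot: s2 in, x2 out → z = 45/2
No improving column remains; optimal.

1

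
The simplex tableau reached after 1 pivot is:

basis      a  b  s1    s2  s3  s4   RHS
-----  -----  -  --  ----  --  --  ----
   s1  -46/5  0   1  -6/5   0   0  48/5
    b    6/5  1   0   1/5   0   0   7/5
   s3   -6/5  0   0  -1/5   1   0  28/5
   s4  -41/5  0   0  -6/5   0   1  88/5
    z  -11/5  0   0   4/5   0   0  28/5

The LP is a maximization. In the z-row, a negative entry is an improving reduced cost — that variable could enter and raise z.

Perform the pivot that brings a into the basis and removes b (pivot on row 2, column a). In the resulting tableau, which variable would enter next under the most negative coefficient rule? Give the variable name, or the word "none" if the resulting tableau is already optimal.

Pivot element 6/5. New z-row = old z-row − (-11/5)·(row 2/(6/5)).
Updated z-row coefficients: a: 0, b: 11/6, s1: 0, s2: 7/6, s3: 0, s4: 0.
No coefficient is strictly negative; the tableau after this pivot is optimal.

none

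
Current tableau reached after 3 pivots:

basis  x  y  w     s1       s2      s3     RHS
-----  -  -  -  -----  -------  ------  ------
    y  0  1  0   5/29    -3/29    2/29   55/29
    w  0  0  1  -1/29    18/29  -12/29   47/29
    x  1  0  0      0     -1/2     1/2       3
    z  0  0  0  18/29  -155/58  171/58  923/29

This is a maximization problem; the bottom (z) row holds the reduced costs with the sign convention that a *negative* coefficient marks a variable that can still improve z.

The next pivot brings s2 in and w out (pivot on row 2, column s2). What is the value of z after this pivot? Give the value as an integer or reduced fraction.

Minimum ratio for s2: (47/29)/(18/29) = 47/18.
z changes by −(z-row coeff of s2)·ratio = −(-155/58)·(47/18) = 7285/1044.
New z = 923/29 + (7285/1044) = 1397/36.

1397/36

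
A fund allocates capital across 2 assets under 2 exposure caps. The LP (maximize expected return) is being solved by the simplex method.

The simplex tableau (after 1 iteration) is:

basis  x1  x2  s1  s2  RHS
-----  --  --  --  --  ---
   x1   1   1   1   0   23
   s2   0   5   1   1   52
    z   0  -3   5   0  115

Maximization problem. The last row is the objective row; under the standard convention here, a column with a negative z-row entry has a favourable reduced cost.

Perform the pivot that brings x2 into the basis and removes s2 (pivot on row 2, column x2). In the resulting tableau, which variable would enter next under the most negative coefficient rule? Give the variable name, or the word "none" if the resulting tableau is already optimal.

Pivot element 5. New z-row = old z-row − (-3)·(row 2/5).
Updated z-row coefficients: x1: 0, x2: 0, s1: 28/5, s2: 3/5.
No coefficient is strictly negative; the tableau after this pivot is optimal.

none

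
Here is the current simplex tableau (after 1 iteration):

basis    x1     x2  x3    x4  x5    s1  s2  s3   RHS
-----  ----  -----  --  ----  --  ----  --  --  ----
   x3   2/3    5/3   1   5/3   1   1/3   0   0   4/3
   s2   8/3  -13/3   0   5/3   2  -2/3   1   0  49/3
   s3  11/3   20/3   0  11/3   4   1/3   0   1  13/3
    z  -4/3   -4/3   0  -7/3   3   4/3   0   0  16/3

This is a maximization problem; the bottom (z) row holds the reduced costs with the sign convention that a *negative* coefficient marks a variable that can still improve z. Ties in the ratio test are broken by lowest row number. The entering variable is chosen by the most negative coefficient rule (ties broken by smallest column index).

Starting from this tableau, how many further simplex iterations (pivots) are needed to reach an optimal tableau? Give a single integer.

2

pivot: x4 in, x3 out → z = 36/5
pivot: x1 in, s3 out → z = 82/11
No improving column remains; optimal.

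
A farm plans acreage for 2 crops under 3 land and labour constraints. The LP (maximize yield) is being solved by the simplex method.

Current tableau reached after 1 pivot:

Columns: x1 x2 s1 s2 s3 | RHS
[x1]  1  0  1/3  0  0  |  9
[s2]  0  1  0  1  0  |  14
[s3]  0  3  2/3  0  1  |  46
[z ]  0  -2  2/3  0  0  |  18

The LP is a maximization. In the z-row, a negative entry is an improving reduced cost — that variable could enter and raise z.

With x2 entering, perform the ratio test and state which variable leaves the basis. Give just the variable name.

s2

Ratios: row 1 (x1): entry 0 ≤ 0, skip; row 2 (s2): 14/1 = 14; row 3 (s3): 46/3 = 46/3.
Minimum ratio 14 is in the s2 row, so s2 leaves.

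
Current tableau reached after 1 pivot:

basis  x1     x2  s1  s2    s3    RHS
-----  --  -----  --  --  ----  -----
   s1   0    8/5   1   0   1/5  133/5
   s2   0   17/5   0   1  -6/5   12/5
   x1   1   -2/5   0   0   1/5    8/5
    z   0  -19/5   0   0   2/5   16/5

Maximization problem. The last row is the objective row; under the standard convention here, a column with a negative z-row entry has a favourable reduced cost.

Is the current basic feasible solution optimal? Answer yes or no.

no

Column x2 has objective-row coefficient -19/5, which is negative; an improving pivot exists, so not yet optimal.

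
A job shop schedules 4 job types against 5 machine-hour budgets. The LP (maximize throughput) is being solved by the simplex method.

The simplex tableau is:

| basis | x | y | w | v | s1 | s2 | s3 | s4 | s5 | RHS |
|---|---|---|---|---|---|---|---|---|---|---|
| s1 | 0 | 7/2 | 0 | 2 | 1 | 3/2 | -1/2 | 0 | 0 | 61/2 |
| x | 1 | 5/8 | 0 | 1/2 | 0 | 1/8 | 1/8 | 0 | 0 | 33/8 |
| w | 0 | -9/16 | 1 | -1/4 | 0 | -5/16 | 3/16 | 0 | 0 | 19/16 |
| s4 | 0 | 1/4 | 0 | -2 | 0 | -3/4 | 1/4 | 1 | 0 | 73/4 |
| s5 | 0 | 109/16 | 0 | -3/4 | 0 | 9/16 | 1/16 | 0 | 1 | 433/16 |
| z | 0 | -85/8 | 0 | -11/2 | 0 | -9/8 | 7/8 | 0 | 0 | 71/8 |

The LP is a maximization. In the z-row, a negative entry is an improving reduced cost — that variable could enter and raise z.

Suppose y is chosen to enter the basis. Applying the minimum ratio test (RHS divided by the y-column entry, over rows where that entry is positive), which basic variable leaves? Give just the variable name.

Ratios: row 1 (s1): (61/2)/(7/2) = 61/7; row 2 (x): (33/8)/(5/8) = 33/5; row 3 (w): entry -9/16 ≤ 0, skip; row 4 (s4): (73/4)/(1/4) = 73; row 5 (s5): (433/16)/(109/16) = 433/109.
Minimum ratio 433/109 is in the s5 row, so s5 leaves.

s5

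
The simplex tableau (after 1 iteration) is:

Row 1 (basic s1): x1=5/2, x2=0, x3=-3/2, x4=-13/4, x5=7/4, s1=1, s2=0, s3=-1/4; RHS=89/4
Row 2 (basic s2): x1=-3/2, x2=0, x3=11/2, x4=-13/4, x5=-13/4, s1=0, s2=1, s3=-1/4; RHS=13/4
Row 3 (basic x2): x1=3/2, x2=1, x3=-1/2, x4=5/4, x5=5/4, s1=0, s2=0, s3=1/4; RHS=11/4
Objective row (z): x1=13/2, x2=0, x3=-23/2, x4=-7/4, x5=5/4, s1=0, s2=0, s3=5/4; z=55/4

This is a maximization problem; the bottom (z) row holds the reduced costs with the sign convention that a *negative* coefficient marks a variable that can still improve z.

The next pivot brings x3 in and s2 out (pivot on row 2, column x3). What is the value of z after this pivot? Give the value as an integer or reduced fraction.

226/11

Minimum ratio for x3: (13/4)/(11/2) = 13/22.
z changes by −(z-row coeff of x3)·ratio = −(-23/2)·(13/22) = 299/44.
New z = 55/4 + (299/44) = 226/11.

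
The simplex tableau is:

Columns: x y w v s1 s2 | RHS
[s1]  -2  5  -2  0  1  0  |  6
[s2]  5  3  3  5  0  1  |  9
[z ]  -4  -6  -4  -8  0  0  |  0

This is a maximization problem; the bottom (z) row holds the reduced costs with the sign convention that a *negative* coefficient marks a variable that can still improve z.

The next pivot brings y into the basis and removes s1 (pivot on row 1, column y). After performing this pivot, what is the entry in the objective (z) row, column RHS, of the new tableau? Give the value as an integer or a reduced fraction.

36/5

Pivot element is row 1, column y: 5.
Normalize row 1: new (row 1, RHS) = 6/5 = 6/5.
z-row ← z-row − (-6)·(new row 1): 0 − (-6)·(6/5) = 36/5.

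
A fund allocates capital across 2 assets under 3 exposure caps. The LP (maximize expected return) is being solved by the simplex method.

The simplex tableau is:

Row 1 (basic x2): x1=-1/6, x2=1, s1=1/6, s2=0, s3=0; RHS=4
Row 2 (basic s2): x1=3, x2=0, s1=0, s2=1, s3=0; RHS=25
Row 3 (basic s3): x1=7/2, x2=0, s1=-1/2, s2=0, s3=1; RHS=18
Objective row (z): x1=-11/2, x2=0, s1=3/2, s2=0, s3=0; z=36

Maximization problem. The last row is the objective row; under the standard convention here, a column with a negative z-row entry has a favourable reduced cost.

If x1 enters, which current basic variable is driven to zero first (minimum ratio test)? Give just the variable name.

s3

Ratios: row 1 (x2): entry -1/6 ≤ 0, skip; row 2 (s2): 25/3 = 25/3; row 3 (s3): 18/(7/2) = 36/7.
Minimum ratio 36/7 is in the s3 row, so s3 leaves.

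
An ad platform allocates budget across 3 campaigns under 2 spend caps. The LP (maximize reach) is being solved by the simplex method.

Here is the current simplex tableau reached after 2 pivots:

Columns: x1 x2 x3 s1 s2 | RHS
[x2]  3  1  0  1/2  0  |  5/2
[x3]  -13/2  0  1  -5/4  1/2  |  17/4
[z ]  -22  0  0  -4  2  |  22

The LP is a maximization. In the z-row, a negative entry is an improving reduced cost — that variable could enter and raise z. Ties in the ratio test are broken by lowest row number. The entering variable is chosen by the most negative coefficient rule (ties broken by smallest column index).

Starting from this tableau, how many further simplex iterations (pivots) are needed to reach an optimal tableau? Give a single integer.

2

pivot: x1 in, x2 out → z = 121/3
pivot: s1 in, x1 out → z = 42
No improving column remains; optimal.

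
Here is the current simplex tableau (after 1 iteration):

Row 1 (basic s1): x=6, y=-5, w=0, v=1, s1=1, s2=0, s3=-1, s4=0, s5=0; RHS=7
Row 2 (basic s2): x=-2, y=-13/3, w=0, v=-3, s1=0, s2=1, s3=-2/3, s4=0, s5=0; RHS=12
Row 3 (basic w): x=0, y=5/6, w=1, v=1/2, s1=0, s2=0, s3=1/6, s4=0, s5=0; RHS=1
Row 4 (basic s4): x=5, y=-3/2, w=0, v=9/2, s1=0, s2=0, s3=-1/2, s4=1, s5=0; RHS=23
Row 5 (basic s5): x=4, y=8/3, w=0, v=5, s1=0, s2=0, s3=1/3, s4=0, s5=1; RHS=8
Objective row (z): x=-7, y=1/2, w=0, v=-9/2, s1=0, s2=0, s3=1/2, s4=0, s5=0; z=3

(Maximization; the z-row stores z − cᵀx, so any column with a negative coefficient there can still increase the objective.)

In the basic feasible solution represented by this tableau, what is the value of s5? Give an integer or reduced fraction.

8

s5 is basic (row 5); its value is the RHS of that row: 8.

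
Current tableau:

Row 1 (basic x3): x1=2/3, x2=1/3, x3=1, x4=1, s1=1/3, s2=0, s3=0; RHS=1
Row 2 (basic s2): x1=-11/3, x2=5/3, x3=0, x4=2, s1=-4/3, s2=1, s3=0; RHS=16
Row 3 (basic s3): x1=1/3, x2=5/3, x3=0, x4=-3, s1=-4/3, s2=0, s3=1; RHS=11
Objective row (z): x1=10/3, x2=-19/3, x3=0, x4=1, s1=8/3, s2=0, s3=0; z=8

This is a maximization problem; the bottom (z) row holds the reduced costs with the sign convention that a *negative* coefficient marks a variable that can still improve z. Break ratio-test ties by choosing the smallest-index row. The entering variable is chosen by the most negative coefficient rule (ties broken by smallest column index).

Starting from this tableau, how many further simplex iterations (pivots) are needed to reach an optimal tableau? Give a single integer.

pivot: x2 in, x3 out → z = 27
No improving column remains; optimal.

1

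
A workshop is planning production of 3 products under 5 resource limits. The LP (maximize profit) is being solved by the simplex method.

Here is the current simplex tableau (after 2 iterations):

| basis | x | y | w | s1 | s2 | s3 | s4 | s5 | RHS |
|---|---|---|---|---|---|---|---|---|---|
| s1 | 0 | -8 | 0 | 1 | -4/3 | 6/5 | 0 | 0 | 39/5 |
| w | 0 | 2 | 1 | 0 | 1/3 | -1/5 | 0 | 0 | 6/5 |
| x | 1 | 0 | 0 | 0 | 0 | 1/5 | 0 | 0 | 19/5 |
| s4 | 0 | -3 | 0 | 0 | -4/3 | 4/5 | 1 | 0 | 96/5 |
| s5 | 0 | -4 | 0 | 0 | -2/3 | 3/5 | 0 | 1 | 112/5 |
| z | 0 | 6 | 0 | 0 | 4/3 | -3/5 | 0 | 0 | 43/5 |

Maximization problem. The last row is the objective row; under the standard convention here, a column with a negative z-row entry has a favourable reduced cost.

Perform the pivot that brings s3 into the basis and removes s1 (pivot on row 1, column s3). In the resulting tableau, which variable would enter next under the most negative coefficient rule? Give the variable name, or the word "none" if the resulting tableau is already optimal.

none

Pivot element 6/5. New z-row = old z-row − (-3/5)·(row 1/(6/5)).
Updated z-row coefficients: x: 0, y: 2, w: 0, s1: 1/2, s2: 2/3, s3: 0, s4: 0, s5: 0.
No coefficient is strictly negative; the tableau after this pivot is optimal.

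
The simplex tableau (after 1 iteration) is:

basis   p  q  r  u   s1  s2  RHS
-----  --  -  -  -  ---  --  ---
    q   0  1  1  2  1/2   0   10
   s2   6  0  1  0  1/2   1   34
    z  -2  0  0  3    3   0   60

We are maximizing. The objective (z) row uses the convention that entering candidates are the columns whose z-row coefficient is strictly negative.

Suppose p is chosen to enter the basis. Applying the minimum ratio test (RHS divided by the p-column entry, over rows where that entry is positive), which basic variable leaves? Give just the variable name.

s2

Ratios: row 1 (q): entry 0 ≤ 0, skip; row 2 (s2): 34/6 = 17/3.
Minimum ratio 17/3 is in the s2 row, so s2 leaves.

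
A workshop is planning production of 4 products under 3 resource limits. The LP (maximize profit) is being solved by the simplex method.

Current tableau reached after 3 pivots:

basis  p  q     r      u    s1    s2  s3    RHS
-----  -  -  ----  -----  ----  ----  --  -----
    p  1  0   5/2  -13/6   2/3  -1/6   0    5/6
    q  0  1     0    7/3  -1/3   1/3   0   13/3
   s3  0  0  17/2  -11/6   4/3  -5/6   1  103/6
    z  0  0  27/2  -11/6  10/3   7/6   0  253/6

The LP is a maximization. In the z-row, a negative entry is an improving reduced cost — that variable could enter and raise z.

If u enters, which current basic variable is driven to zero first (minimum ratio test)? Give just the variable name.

q

Ratios: row 1 (p): entry -13/6 ≤ 0, skip; row 2 (q): (13/3)/(7/3) = 13/7; row 3 (s3): entry -11/6 ≤ 0, skip.
Minimum ratio 13/7 is in the q row, so q leaves.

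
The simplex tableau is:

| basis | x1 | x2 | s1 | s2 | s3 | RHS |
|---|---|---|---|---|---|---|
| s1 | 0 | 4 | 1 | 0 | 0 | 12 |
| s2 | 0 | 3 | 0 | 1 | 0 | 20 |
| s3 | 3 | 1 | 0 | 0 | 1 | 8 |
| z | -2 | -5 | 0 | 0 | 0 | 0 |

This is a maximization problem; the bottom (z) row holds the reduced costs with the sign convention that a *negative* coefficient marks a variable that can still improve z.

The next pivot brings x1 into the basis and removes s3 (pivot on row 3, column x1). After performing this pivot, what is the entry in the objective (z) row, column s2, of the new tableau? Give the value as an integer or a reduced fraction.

Pivot element is row 3, column x1: 3.
Normalize row 3: new (row 3, s2) = 0/3 = 0.
z-row ← z-row − (-2)·(new row 3): 0 − (-2)·0 = 0.

0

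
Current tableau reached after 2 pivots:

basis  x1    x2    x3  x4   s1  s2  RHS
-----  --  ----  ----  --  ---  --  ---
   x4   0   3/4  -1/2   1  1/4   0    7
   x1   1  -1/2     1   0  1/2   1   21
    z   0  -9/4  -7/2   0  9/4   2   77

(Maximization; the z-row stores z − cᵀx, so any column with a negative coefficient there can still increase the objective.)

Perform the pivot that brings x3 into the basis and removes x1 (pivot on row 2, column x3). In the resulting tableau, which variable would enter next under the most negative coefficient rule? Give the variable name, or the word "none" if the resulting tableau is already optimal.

x2

Pivot element 1. New z-row = old z-row − (-7/2)·(row 2/1).
Updated z-row coefficients: x1: 7/2, x2: -4, x3: 0, x4: 0, s1: 4, s2: 11/2.
The most negative is -4 in column x2, so x2 would enter next.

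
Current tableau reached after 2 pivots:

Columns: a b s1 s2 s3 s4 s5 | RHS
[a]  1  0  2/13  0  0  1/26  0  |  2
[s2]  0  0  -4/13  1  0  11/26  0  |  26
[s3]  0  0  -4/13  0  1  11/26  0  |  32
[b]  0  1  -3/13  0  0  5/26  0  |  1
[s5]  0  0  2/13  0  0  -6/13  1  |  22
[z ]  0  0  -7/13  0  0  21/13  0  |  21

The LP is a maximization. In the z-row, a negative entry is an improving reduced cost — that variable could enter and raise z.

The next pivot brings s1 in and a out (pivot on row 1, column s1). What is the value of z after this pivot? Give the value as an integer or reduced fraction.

28

Minimum ratio for s1: 2/(2/13) = 13.
z changes by −(z-row coeff of s1)·ratio = −(-7/13)·13 = 7.
New z = 21 + 7 = 28.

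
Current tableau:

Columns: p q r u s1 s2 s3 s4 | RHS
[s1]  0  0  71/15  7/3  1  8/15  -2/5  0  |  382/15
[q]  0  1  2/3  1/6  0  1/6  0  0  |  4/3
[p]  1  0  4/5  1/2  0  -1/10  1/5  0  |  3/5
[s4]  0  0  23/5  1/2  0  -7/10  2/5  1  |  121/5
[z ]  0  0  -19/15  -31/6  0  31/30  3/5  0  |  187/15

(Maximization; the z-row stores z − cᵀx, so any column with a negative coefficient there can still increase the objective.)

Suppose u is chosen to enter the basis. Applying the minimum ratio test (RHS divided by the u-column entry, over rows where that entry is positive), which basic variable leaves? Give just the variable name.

p

Ratios: row 1 (s1): (382/15)/(7/3) = 382/35; row 2 (q): (4/3)/(1/6) = 8; row 3 (p): (3/5)/(1/2) = 6/5; row 4 (s4): (121/5)/(1/2) = 242/5.
Minimum ratio 6/5 is in the p row, so p leaves.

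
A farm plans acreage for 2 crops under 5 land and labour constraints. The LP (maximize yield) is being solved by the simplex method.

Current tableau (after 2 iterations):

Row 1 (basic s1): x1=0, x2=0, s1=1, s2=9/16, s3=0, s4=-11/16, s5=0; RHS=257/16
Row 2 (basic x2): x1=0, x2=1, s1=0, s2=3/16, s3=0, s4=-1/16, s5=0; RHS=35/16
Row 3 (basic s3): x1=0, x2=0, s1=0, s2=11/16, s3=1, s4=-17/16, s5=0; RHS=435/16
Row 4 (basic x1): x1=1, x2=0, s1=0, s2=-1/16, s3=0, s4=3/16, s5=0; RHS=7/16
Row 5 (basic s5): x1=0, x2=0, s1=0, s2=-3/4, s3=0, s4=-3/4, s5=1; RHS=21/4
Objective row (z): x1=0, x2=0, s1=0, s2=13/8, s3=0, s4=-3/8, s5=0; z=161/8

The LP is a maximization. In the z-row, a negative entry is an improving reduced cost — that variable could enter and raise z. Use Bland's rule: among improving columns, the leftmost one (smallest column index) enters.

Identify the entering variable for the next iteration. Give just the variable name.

Objective-row coefficients: x1: 0, x2: 0, s1: 0, s2: 13/8, s3: 0, s4: -3/8, s5: 0.
Improving columns: s4. Bland's rule picks the smallest column index → s4.

s4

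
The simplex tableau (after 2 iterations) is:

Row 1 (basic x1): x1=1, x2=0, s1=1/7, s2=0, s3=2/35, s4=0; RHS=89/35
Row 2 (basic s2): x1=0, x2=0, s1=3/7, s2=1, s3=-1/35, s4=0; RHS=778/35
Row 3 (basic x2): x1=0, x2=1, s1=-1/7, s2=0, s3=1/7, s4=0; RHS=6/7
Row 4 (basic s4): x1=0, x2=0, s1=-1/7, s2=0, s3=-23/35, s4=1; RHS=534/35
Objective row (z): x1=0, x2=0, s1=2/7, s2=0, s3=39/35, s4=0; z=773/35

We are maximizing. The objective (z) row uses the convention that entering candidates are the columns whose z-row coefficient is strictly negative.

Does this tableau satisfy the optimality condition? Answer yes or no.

yes

No objective-row coefficient is strictly negative, so no entering variable exists; the tableau is optimal.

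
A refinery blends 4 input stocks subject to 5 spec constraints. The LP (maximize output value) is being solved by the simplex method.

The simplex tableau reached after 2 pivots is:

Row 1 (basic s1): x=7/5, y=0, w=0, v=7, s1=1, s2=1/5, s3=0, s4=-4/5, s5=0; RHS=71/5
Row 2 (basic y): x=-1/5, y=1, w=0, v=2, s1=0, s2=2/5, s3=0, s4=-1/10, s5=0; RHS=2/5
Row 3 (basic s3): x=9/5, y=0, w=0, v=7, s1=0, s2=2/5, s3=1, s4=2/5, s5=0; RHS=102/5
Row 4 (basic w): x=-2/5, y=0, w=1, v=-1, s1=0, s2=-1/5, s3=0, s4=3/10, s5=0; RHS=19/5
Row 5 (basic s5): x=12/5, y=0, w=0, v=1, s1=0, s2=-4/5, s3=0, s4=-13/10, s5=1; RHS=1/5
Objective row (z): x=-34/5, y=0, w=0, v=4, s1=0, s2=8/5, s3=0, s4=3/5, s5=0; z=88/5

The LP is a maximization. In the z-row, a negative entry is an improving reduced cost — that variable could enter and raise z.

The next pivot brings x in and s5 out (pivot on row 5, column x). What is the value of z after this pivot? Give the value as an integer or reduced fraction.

109/6

Minimum ratio for x: (1/5)/(12/5) = 1/12.
z changes by −(z-row coeff of x)·ratio = −(-34/5)·(1/12) = 17/30.
New z = 88/5 + (17/30) = 109/6.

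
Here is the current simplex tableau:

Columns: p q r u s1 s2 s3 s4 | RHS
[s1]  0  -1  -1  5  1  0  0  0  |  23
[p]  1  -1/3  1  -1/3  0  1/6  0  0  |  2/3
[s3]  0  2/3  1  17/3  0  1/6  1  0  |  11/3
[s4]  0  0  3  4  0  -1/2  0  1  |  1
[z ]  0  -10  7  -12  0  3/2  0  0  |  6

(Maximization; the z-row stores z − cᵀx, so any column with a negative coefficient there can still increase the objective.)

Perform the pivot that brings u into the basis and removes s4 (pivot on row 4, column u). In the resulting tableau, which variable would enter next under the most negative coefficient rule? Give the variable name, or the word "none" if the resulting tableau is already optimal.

Pivot element 4. New z-row = old z-row − (-12)·(row 4/4).
Updated z-row coefficients: p: 0, q: -10, r: 16, u: 0, s1: 0, s2: 0, s3: 0, s4: 3.
The most negative is -10 in column q, so q would enter next.

q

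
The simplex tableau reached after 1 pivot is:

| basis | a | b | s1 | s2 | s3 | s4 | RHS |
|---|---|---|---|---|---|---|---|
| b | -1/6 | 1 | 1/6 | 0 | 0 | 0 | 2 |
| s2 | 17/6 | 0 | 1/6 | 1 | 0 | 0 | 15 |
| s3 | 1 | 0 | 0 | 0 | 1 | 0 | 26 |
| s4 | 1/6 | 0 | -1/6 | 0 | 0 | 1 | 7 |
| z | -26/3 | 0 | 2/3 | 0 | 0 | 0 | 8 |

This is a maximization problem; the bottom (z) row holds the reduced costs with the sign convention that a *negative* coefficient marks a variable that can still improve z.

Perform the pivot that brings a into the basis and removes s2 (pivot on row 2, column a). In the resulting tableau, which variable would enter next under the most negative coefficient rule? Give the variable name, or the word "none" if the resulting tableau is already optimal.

none

Pivot element 17/6. New z-row = old z-row − (-26/3)·(row 2/(17/6)).
Updated z-row coefficients: a: 0, b: 0, s1: 20/17, s2: 52/17, s3: 0, s4: 0.
No coefficient is strictly negative; the tableau after this pivot is optimal.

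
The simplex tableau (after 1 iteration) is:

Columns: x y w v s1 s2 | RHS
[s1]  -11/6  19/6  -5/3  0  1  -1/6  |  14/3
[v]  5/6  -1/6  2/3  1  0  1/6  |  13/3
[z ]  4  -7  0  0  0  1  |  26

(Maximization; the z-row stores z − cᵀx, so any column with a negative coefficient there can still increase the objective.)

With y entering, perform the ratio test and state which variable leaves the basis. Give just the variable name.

Ratios: row 1 (s1): (14/3)/(19/6) = 28/19; row 2 (v): entry -1/6 ≤ 0, skip.
Minimum ratio 28/19 is in the s1 row, so s1 leaves.

s1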